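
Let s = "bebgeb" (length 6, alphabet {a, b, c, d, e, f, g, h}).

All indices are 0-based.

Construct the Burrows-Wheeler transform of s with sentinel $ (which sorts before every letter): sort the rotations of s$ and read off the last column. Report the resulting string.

rank  rotation last
    0  $bebgeb  b
    1  b$bebge  e
    2  bebgeb$  $
    3  bgeb$be  e
    4  eb$bebg  g
    5  ebgeb$b  b
    6  geb$beb  b

be$egbb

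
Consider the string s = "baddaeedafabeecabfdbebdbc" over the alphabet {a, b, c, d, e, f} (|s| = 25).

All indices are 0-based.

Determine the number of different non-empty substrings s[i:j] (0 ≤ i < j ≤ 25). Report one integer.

sorted suffixes:
  #0 SA[0]=10  'abeecabfdbebdbc'
  #1 SA[1]=15  'abfdbebdbc'
  #2 SA[2]=1  'addaeedafabeecabfdbebdbc'
  #3 SA[3]=4  'aeedafabeecabfdbebdbc'
  #4 SA[4]=8  'afabeecabfdbebdbc'
  #5 SA[5]=0  'baddaeedafabeecabfdbebdbc'
  #6 SA[6]=23  'bc'
  #7 SA[7]=21  'bdbc'
  #8 SA[8]=19  'bebdbc'
  #9 SA[9]=11  'beecabfdbebdbc'
  #10 SA[10]=16  'bfdbebdbc'
  #11 SA[11]=24  'c'
  #12 SA[12]=14  'cabfdbebdbc'
  #13 SA[13]=3  'daeedafabeecabfdbebdbc'
  #14 SA[14]=7  'dafabeecabfdbebdbc'
  #15 SA[15]=22  'dbc'
  #16 SA[16]=18  'dbebdbc'
  #17 SA[17]=2  'ddaeedafabeecabfdbebdbc'
  #18 SA[18]=20  'ebdbc'
  #19 SA[19]=13  'ecabfdbebdbc'
  #20 SA[20]=6  'edafabeecabfdbebdbc'
  #21 SA[21]=12  'eecabfdbebdbc'
  #22 SA[22]=5  'eedafabeecabfdbebdbc'
  #23 SA[23]=9  'fabeecabfdbebdbc'
  #24 SA[24]=17  'fdbebdbc'

SA = [10, 15, 1, 4, 8, 0, 23, 21, 19, 11, 16, 24, 14, 3, 7, 22, 18, 2, 20, 13, 6, 12, 5, 9, 17]
rank  pair      lcp
   1  s[10:],s[15:]  2  'ab'
   2  s[15:],s[1:]  1  'a'
   3  s[1:],s[4:]  1  'a'
   4  s[4:],s[8:]  1  'a'
   5  s[8:],s[0:]  0  ''
   6  s[0:],s[23:]  1  'b'
   7  s[23:],s[21:]  1  'b'
   8  s[21:],s[19:]  1  'b'
   9  s[19:],s[11:]  2  'be'
  10  s[11:],s[16:]  1  'b'
  11  s[16:],s[24:]  0  ''
  12  s[24:],s[14:]  1  'c'
  13  s[14:],s[3:]  0  ''
  14  s[3:],s[7:]  2  'da'
  15  s[7:],s[22:]  1  'd'
  16  s[22:],s[18:]  2  'db'
  17  s[18:],s[2:]  1  'd'
  18  s[2:],s[20:]  0  ''
  19  s[20:],s[13:]  1  'e'
  20  s[13:],s[6:]  1  'e'
  21  s[6:],s[12:]  1  'e'
  22  s[12:],s[5:]  2  'ee'
  23  s[5:],s[9:]  0  ''
  24  s[9:],s[17:]  1  'f'

n(n+1)/2 = 25·26/2 = 325
Σ LCP = 0 + 2 + 1 + 1 + 1 + 0 + 1 + 1 + 1 + 2 + 1 + 0 + 1 + 0 + 2 + 1 + 2 + 1 + 0 + 1 + 1 + 1 + 2 + 0 + 1 = 24
distinct = 325 − 24 = 301

301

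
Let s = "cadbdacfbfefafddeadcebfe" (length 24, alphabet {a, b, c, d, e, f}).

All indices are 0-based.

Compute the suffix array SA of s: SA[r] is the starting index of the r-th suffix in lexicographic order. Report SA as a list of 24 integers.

rank | idx | suffix
   0 |   5 | acfbfefafddeadcebfe
   1 |   1 | adbdacfbfefafddeadcebfe
   2 |  17 | adcebfe
   3 |  12 | afddeadcebfe
   4 |   3 | bdacfbfefafddeadcebfe
   5 |  21 | bfe
   6 |   8 | bfefafddeadcebfe
   7 |   0 | cadbdacfbfefafddeadcebfe
   8 |  19 | cebfe
   9 |   6 | cfbfefafddeadcebfe
  10 |   4 | dacfbfefafddeadcebfe
  11 |   2 | dbdacfbfefafddeadcebfe
  12 |  18 | dcebfe
  13 |  14 | ddeadcebfe
  14 |  15 | deadcebfe
  15 |  23 | e
  16 |  16 | eadcebfe
  17 |  20 | ebfe
  18 |  10 | efafddeadcebfe
  19 |  11 | fafddeadcebfe
  20 |   7 | fbfefafddeadcebfe
  21 |  13 | fddeadcebfe
  22 |  22 | fe
  23 |   9 | fefafddeadcebfe

[5, 1, 17, 12, 3, 21, 8, 0, 19, 6, 4, 2, 18, 14, 15, 23, 16, 20, 10, 11, 7, 13, 22, 9]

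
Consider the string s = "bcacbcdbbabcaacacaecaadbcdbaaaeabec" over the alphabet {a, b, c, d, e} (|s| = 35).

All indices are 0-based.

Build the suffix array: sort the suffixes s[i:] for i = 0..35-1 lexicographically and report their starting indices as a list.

[27, 12, 20, 28, 9, 31, 13, 15, 2, 21, 29, 17, 26, 8, 7, 10, 0, 23, 4, 32, 34, 11, 19, 14, 1, 16, 3, 24, 5, 25, 6, 22, 30, 33, 18]

rank | idx | suffix
   0 |  27 | aaaeabec
   1 |  12 | aacacaecaadbcdbaaaeabec
   2 |  20 | aadbcdbaaaeabec
   3 |  28 | aaeabec
   4 |   9 | abcaacacaecaadbcdbaaaeabec
   5 |  31 | abec
   6 |  13 | acacaecaadbcdbaaaeabec
   7 |  15 | acaecaadbcdbaaaeabec
   8 |   2 | acbcdbbabcaacacaecaadbcdbaaaeabec
   9 |  21 | adbcdbaaaeabec
  10 |  29 | aeabec
  11 |  17 | aecaadbcdbaaaeabec
  12 |  26 | baaaeabec
  13 |   8 | babcaacacaecaadbcdbaaaeabec
  14 |   7 | bbabcaacacaecaadbcdbaaaeabec
  15 |  10 | bcaacacaecaadbcdbaaaeabec
  16 |   0 | bcacbcdbbabcaacacaecaadbcdbaaaeabec
  17 |  23 | bcdbaaaeabec
  18 |   4 | bcdbbabcaacacaecaadbcdbaaaeabec
  19 |  32 | bec
  20 |  34 | c
  21 |  11 | caacacaecaadbcdbaaaeabec
  22 |  19 | caadbcdbaaaeabec
  23 |  14 | cacaecaadbcdbaaaeabec
  24 |   1 | cacbcdbbabcaacacaecaadbcdbaaaeabec
  25 |  16 | caecaadbcdbaaaeabec
  26 |   3 | cbcdbbabcaacacaecaadbcdbaaaeabec
  27 |  24 | cdbaaaeabec
  28 |   5 | cdbbabcaacacaecaadbcdbaaaeabec
  29 |  25 | dbaaaeabec
  30 |   6 | dbbabcaacacaecaadbcdbaaaeabec
  31 |  22 | dbcdbaaaeabec
  32 |  30 | eabec
  33 |  33 | ec
  34 |  18 | ecaadbcdbaaaeabec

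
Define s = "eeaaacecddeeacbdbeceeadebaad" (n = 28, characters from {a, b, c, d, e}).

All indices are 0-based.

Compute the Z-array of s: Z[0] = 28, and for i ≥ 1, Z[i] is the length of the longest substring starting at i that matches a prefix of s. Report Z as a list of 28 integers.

Z[0]=28
i=1: i≥r, start 0; Z[1]=1 extend→box=[1,2)
i=2: i≥r, start 0; Z[2]=0
i=3: i≥r, start 0; Z[3]=0
i=4: i≥r, start 0; Z[4]=0
i=5: i≥r, start 0; Z[5]=0
i=6: i≥r, start 0; Z[6]=1 extend→box=[6,7)
i=7: i≥r, start 0; Z[7]=0
i=8: i≥r, start 0; Z[8]=0
i=9: i≥r, start 0; Z[9]=0
i=10: i≥r, start 0; Z[10]=3 extend→box=[10,13)
i=11: min(r-i=2, Z[1]=1)=1; Z[11]=1
i=12: min(r-i=1, Z[2]=0)=0; Z[12]=0
i=13: i≥r, start 0; Z[13]=0
i=14: i≥r, start 0; Z[14]=0
i=15: i≥r, start 0; Z[15]=0
i=16: i≥r, start 0; Z[16]=0
i=17: i≥r, start 0; Z[17]=1 extend→box=[17,18)
i=18: i≥r, start 0; Z[18]=0
i=19: i≥r, start 0; Z[19]=3 extend→box=[19,22)
i=20: min(r-i=2, Z[1]=1)=1; Z[20]=1
i=21: min(r-i=1, Z[2]=0)=0; Z[21]=0
i=22: i≥r, start 0; Z[22]=0
i=23: i≥r, start 0; Z[23]=1 extend→box=[23,24)
i=24: i≥r, start 0; Z[24]=0
i=25: i≥r, start 0; Z[25]=0
i=26: i≥r, start 0; Z[26]=0
i=27: i≥r, start 0; Z[27]=0

[28, 1, 0, 0, 0, 0, 1, 0, 0, 0, 3, 1, 0, 0, 0, 0, 0, 1, 0, 3, 1, 0, 0, 1, 0, 0, 0, 0]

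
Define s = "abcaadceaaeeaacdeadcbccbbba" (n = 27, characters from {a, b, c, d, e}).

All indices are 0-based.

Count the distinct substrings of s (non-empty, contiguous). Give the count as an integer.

345

sorted suffixes:
  #0 SA[0]=26  'a'
  #1 SA[1]=12  'aacdeadcbccbbba'
  #2 SA[2]=3  'aadceaaeeaacdeadcbccbbba'
  #3 SA[3]=8  'aaeeaacdeadcbccbbba'
  #4 SA[4]=0  'abcaadceaaeeaacdeadcbccbbba'
  #5 SA[5]=13  'acdeadcbccbbba'
  #6 SA[6]=17  'adcbccbbba'
  #7 SA[7]=4  'adceaaeeaacdeadcbccbbba'
  #8 SA[8]=9  'aeeaacdeadcbccbbba'
  #9 SA[9]=25  'ba'
  #10 SA[10]=24  'bba'
  #11 SA[11]=23  'bbba'
  #12 SA[12]=1  'bcaadceaaeeaacdeadcbccbbba'
  #13 SA[13]=20  'bccbbba'
  #14 SA[14]=2  'caadceaaeeaacdeadcbccbbba'
  #15 SA[15]=22  'cbbba'
  #16 SA[16]=19  'cbccbbba'
  #17 SA[17]=21  'ccbbba'
  #18 SA[18]=14  'cdeadcbccbbba'
  #19 SA[19]=6  'ceaaeeaacdeadcbccbbba'
  #20 SA[20]=18  'dcbccbbba'
  #21 SA[21]=5  'dceaaeeaacdeadcbccbbba'
  #22 SA[22]=15  'deadcbccbbba'
  #23 SA[23]=11  'eaacdeadcbccbbba'
  #24 SA[24]=7  'eaaeeaacdeadcbccbbba'
  #25 SA[25]=16  'eadcbccbbba'
  #26 SA[26]=10  'eeaacdeadcbccbbba'

SA = [26, 12, 3, 8, 0, 13, 17, 4, 9, 25, 24, 23, 1, 20, 2, 22, 19, 21, 14, 6, 18, 5, 15, 11, 7, 16, 10]
rank  pair      lcp
   1  s[26:],s[12:]  1  'a'
   2  s[12:],s[3:]  2  'aa'
   3  s[3:],s[8:]  2  'aa'
   4  s[8:],s[0:]  1  'a'
   5  s[0:],s[13:]  1  'a'
   6  s[13:],s[17:]  1  'a'
   7  s[17:],s[4:]  3  'adc'
   8  s[4:],s[9:]  1  'a'
   9  s[9:],s[25:]  0  ''
  10  s[25:],s[24:]  1  'b'
  11  s[24:],s[23:]  2  'bb'
  12  s[23:],s[1:]  1  'b'
  13  s[1:],s[20:]  2  'bc'
  14  s[20:],s[2:]  0  ''
  15  s[2:],s[22:]  1  'c'
  16  s[22:],s[19:]  2  'cb'
  17  s[19:],s[21:]  1  'c'
  18  s[21:],s[14:]  1  'c'
  19  s[14:],s[6:]  1  'c'
  20  s[6:],s[18:]  0  ''
  21  s[18:],s[5:]  2  'dc'
  22  s[5:],s[15:]  1  'd'
  23  s[15:],s[11:]  0  ''
  24  s[11:],s[7:]  3  'eaa'
  25  s[7:],s[16:]  2  'ea'
  26  s[16:],s[10:]  1  'e'

n(n+1)/2 = 27·28/2 = 378
Σ LCP = 0 + 1 + 2 + 2 + 1 + 1 + 1 + 3 + 1 + 0 + 1 + 2 + 1 + 2 + 0 + 1 + 2 + 1 + 1 + 1 + 0 + 2 + 1 + 0 + 3 + 2 + 1 = 33
distinct = 378 − 33 = 345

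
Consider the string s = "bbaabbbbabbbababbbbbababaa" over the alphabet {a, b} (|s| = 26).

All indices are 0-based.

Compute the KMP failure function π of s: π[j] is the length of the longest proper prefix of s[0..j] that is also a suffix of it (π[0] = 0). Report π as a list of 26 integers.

π[0] = 0
j=1 s[j]='b': π[1]=1 (border 'b')
j=2 s[j]='a': k: 1→0; π[2]=0 (border '')
j=3 s[j]='a': π[3]=0 (border '')
j=4 s[j]='b': π[4]=1 (border 'b')
j=5 s[j]='b': π[5]=2 (border 'bb')
j=6 s[j]='b': k: 2→1; π[6]=2 (border 'bb')
j=7 s[j]='b': k: 2→1; π[7]=2 (border 'bb')
j=8 s[j]='a': π[8]=3 (border 'bba')
j=9 s[j]='b': k: 3→0; π[9]=1 (border 'b')
j=10 s[j]='b': π[10]=2 (border 'bb')
j=11 s[j]='b': k: 2→1; π[11]=2 (border 'bb')
j=12 s[j]='a': π[12]=3 (border 'bba')
j=13 s[j]='b': k: 3→0; π[13]=1 (border 'b')
j=14 s[j]='a': k: 1→0; π[14]=0 (border '')
j=15 s[j]='b': π[15]=1 (border 'b')
j=16 s[j]='b': π[16]=2 (border 'bb')
j=17 s[j]='b': k: 2→1; π[17]=2 (border 'bb')
j=18 s[j]='b': k: 2→1; π[18]=2 (border 'bb')
j=19 s[j]='b': k: 2→1; π[19]=2 (border 'bb')
j=20 s[j]='a': π[20]=3 (border 'bba')
j=21 s[j]='b': k: 3→0; π[21]=1 (border 'b')
j=22 s[j]='a': k: 1→0; π[22]=0 (border '')
j=23 s[j]='b': π[23]=1 (border 'b')
j=24 s[j]='a': k: 1→0; π[24]=0 (border '')
j=25 s[j]='a': π[25]=0 (border '')

[0, 1, 0, 0, 1, 2, 2, 2, 3, 1, 2, 2, 3, 1, 0, 1, 2, 2, 2, 2, 3, 1, 0, 1, 0, 0]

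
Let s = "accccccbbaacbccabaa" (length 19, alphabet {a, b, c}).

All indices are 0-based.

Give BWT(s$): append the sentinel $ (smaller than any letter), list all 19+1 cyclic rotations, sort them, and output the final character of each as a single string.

rank  rotation              last
    0  $accccccbbaacbccabaa  a
    1  a$accccccbbaacbccaba  a
    2  aa$accccccbbaacbccab  b
    3  aacbccabaa$accccccbb  b
    4  abaa$accccccbbaacbcc  c
    5  acbccabaa$accccccbba  a
    6  accccccbbaacbccabaa$  $
    7  baa$accccccbbaacbcca  a
    8  baacbccabaa$accccccb  b
    9  bbaacbccabaa$acccccc  c
   10  bccabaa$accccccbbaac  c
   11  cabaa$accccccbbaacbc  c
   12  cbbaacbccabaa$accccc  c
   13  cbccabaa$accccccbbaa  a
   14  ccabaa$accccccbbaacb  b
   15  ccbbaacbccabaa$acccc  c
   16  cccbbaacbccabaa$accc  c
   17  ccccbbaacbccabaa$acc  c
   18  cccccbbaacbccabaa$ac  c
   19  ccccccbbaacbccabaa$a  a

aabbca$abccccabcccca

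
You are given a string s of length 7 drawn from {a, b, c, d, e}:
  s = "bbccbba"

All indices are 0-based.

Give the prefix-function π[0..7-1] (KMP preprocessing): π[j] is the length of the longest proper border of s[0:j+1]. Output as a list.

π[0] = 0
j=1 s[j]='b': π[1]=1 (border 'b')
j=2 s[j]='c': k: 1→0; π[2]=0 (border '')
j=3 s[j]='c': π[3]=0 (border '')
j=4 s[j]='b': π[4]=1 (border 'b')
j=5 s[j]='b': π[5]=2 (border 'bb')
j=6 s[j]='a': k: 2→1→0; π[6]=0 (border '')

[0, 1, 0, 0, 1, 2, 0]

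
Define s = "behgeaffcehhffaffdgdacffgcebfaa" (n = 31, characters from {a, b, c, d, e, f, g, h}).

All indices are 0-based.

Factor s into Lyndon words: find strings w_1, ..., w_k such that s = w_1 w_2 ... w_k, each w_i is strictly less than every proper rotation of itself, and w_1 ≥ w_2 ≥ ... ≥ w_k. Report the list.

emit factor 1: 'behge' (i=0, period=5)
emit factor 2: 'affcehhffaffdgd' (i=5, period=15)
emit factor 3: 'acffgcebf' (i=20, period=9)
emit factor 4: 'a' (i=29, period=1)
emit factor 5: 'a' (i=30, period=1)

["behge", "affcehhffaffdgd", "acffgcebf", "a", "a"]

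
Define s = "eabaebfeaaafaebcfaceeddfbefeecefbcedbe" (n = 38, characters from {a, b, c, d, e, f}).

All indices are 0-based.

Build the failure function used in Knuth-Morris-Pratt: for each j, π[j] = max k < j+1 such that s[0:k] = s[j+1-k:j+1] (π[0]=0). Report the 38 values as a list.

[0, 0, 0, 0, 1, 0, 0, 1, 2, 0, 0, 0, 0, 1, 0, 0, 0, 0, 0, 1, 1, 0, 0, 0, 0, 1, 0, 1, 1, 0, 1, 0, 0, 0, 1, 0, 0, 1]

π[0] = 0
j=1 s[j]='a': π[1]=0 (border '')
j=2 s[j]='b': π[2]=0 (border '')
j=3 s[j]='a': π[3]=0 (border '')
j=4 s[j]='e': π[4]=1 (border 'e')
j=5 s[j]='b': k: 1→0; π[5]=0 (border '')
j=6 s[j]='f': π[6]=0 (border '')
j=7 s[j]='e': π[7]=1 (border 'e')
j=8 s[j]='a': π[8]=2 (border 'ea')
j=9 s[j]='a': k: 2→0; π[9]=0 (border '')
j=10 s[j]='a': π[10]=0 (border '')
j=11 s[j]='f': π[11]=0 (border '')
j=12 s[j]='a': π[12]=0 (border '')
j=13 s[j]='e': π[13]=1 (border 'e')
j=14 s[j]='b': k: 1→0; π[14]=0 (border '')
j=15 s[j]='c': π[15]=0 (border '')
j=16 s[j]='f': π[16]=0 (border '')
j=17 s[j]='a': π[17]=0 (border '')
j=18 s[j]='c': π[18]=0 (border '')
j=19 s[j]='e': π[19]=1 (border 'e')
j=20 s[j]='e': k: 1→0; π[20]=1 (border 'e')
j=21 s[j]='d': k: 1→0; π[21]=0 (border '')
j=22 s[j]='d': π[22]=0 (border '')
j=23 s[j]='f': π[23]=0 (border '')
j=24 s[j]='b': π[24]=0 (border '')
j=25 s[j]='e': π[25]=1 (border 'e')
j=26 s[j]='f': k: 1→0; π[26]=0 (border '')
j=27 s[j]='e': π[27]=1 (border 'e')
j=28 s[j]='e': k: 1→0; π[28]=1 (border 'e')
j=29 s[j]='c': k: 1→0; π[29]=0 (border '')
j=30 s[j]='e': π[30]=1 (border 'e')
j=31 s[j]='f': k: 1→0; π[31]=0 (border '')
j=32 s[j]='b': π[32]=0 (border '')
j=33 s[j]='c': π[33]=0 (border '')
j=34 s[j]='e': π[34]=1 (border 'e')
j=35 s[j]='d': k: 1→0; π[35]=0 (border '')
j=36 s[j]='b': π[36]=0 (border '')
j=37 s[j]='e': π[37]=1 (border 'e')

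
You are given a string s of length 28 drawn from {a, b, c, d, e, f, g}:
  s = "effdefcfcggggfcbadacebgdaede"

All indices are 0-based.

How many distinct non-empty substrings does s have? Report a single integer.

377

rank→(start, suffix):
  0 → (18, 'acebgdaede')
  1 → (16, 'adacebgdaede')
  2 → (24, 'aede')
  3 → (15, 'badacebgdaede')
  4 → (21, 'bgdaede')
  5 → (14, 'cbadacebgdaede')
  6 → (19, 'cebgdaede')
  7 → (6, 'cfcggggfcbadacebgdaede')
  8 → (8, 'cggggfcbadacebgdaede')
  9 → (17, 'dacebgdaede')
  10 → (23, 'daede')
  11 → (26, 'de')
  12 → (3, 'defcfcggggfcbadacebgdaede')
  13 → (27, 'e')
  14 → (20, 'ebgdaede')
  15 → (25, 'ede')
  16 → (4, 'efcfcggggfcbadacebgdaede')
  17 → (0, 'effdefcfcggggfcbadacebgdaede')
  18 → (13, 'fcbadacebgdaede')
  19 → (5, 'fcfcggggfcbadacebgdaede')
  20 → (7, 'fcggggfcbadacebgdaede')
  21 → (2, 'fdefcfcggggfcbadacebgdaede')
  22 → (1, 'ffdefcfcggggfcbadacebgdaede')
  23 → (22, 'gdaede')
  24 → (12, 'gfcbadacebgdaede')
  25 → (11, 'ggfcbadacebgdaede')
  26 → (10, 'gggfcbadacebgdaede')
  27 → (9, 'ggggfcbadacebgdaede')

SA = [18, 16, 24, 15, 21, 14, 19, 6, 8, 17, 23, 26, 3, 27, 20, 25, 4, 0, 13, 5, 7, 2, 1, 22, 12, 11, 10, 9]
rank  pair      lcp
   1  s[18:],s[16:]  1  'a'
   2  s[16:],s[24:]  1  'a'
   3  s[24:],s[15:]  0  ''
   4  s[15:],s[21:]  1  'b'
   5  s[21:],s[14:]  0  ''
   6  s[14:],s[19:]  1  'c'
   7  s[19:],s[6:]  1  'c'
   8  s[6:],s[8:]  1  'c'
   9  s[8:],s[17:]  0  ''
  10  s[17:],s[23:]  2  'da'
  11  s[23:],s[26:]  1  'd'
  12  s[26:],s[3:]  2  'de'
  13  s[3:],s[27:]  0  ''
  14  s[27:],s[20:]  1  'e'
  15  s[20:],s[25:]  1  'e'
  16  s[25:],s[4:]  1  'e'
  17  s[4:],s[0:]  2  'ef'
  18  s[0:],s[13:]  0  ''
  19  s[13:],s[5:]  2  'fc'
  20  s[5:],s[7:]  2  'fc'
  21  s[7:],s[2:]  1  'f'
  22  s[2:],s[1:]  1  'f'
  23  s[1:],s[22:]  0  ''
  24  s[22:],s[12:]  1  'g'
  25  s[12:],s[11:]  1  'g'
  26  s[11:],s[10:]  2  'gg'
  27  s[10:],s[9:]  3  'ggg'

n(n+1)/2 = 28·29/2 = 406
Σ LCP = 0 + 1 + 1 + 0 + 1 + 0 + 1 + 1 + 1 + 0 + 2 + 1 + 2 + 0 + 1 + 1 + 1 + 2 + 0 + 2 + 2 + 1 + 1 + 0 + 1 + 1 + 2 + 3 = 29
distinct = 406 − 29 = 377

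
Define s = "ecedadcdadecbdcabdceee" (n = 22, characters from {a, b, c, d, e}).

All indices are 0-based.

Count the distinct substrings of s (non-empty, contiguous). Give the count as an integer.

226

rank | idx | suffix
   0 |  15 | abdceee
   1 |   4 | adcdadecbdcabdceee
   2 |   8 | adecbdcabdceee
   3 |  12 | bdcabdceee
   4 |  16 | bdceee
   5 |  14 | cabdceee
   6 |  11 | cbdcabdceee
   7 |   6 | cdadecbdcabdceee
   8 |   1 | cedadcdadecbdcabdceee
   9 |  18 | ceee
  10 |   3 | dadcdadecbdcabdceee
  11 |   7 | dadecbdcabdceee
  12 |  13 | dcabdceee
  13 |   5 | dcdadecbdcabdceee
  14 |  17 | dceee
  15 |   9 | decbdcabdceee
  16 |  21 | e
  17 |  10 | ecbdcabdceee
  18 |   0 | ecedadcdadecbdcabdceee
  19 |   2 | edadcdadecbdcabdceee
  20 |  20 | ee
  21 |  19 | eee

SA = [15, 4, 8, 12, 16, 14, 11, 6, 1, 18, 3, 7, 13, 5, 17, 9, 21, 10, 0, 2, 20, 19]
i: (SA[i-1],SA[i]) lcp shared
  1: (15,4) 1 'a'
  2: (4,8) 2 'ad'
  3: (8,12) 0 ''
  4: (12,16) 3 'bdc'
  5: (16,14) 0 ''
  6: (14,11) 1 'c'
  7: (11,6) 1 'c'
  8: (6,1) 1 'c'
  9: (1,18) 2 'ce'
  10: (18,3) 0 ''
  11: (3,7) 3 'dad'
  12: (7,13) 1 'd'
  13: (13,5) 2 'dc'
  14: (5,17) 2 'dc'
  15: (17,9) 1 'd'
  16: (9,21) 0 ''
  17: (21,10) 1 'e'
  18: (10,0) 2 'ec'
  19: (0,2) 1 'e'
  20: (2,20) 1 'e'
  21: (20,19) 2 'ee'

n(n+1)/2 = 22·23/2 = 253
Σ LCP = 0 + 1 + 2 + 0 + 3 + 0 + 1 + 1 + 1 + 2 + 0 + 3 + 1 + 2 + 2 + 1 + 0 + 1 + 2 + 1 + 1 + 2 = 27
distinct = 253 − 27 = 226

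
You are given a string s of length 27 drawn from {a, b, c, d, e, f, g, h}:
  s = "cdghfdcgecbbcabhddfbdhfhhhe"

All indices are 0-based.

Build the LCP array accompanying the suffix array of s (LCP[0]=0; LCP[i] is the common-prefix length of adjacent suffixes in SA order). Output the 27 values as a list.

[0, 0, 1, 1, 1, 0, 1, 1, 1, 0, 1, 1, 1, 1, 0, 1, 0, 1, 1, 0, 1, 0, 1, 1, 2, 1, 2]

sorted suffixes:
  #0 SA[0]=13  'abhddfbdhfhhhe'
  #1 SA[1]=10  'bbcabhddfbdhfhhhe'
  #2 SA[2]=11  'bcabhddfbdhfhhhe'
  #3 SA[3]=19  'bdhfhhhe'
  #4 SA[4]=14  'bhddfbdhfhhhe'
  #5 SA[5]=12  'cabhddfbdhfhhhe'
  #6 SA[6]=9  'cbbcabhddfbdhfhhhe'
  #7 SA[7]=0  'cdghfdcgecbbcabhddfbdhfhhhe'
  #8 SA[8]=6  'cgecbbcabhddfbdhfhhhe'
  #9 SA[9]=5  'dcgecbbcabhddfbdhfhhhe'
  #10 SA[10]=16  'ddfbdhfhhhe'
  #11 SA[11]=17  'dfbdhfhhhe'
  #12 SA[12]=1  'dghfdcgecbbcabhddfbdhfhhhe'
  #13 SA[13]=20  'dhfhhhe'
  #14 SA[14]=26  'e'
  #15 SA[15]=8  'ecbbcabhddfbdhfhhhe'
  #16 SA[16]=18  'fbdhfhhhe'
  #17 SA[17]=4  'fdcgecbbcabhddfbdhfhhhe'
  #18 SA[18]=22  'fhhhe'
  #19 SA[19]=7  'gecbbcabhddfbdhfhhhe'
  #20 SA[20]=2  'ghfdcgecbbcabhddfbdhfhhhe'
  #21 SA[21]=15  'hddfbdhfhhhe'
  #22 SA[22]=25  'he'
  #23 SA[23]=3  'hfdcgecbbcabhddfbdhfhhhe'
  #24 SA[24]=21  'hfhhhe'
  #25 SA[25]=24  'hhe'
  #26 SA[26]=23  'hhhe'

SA = [13, 10, 11, 19, 14, 12, 9, 0, 6, 5, 16, 17, 1, 20, 26, 8, 18, 4, 22, 7, 2, 15, 25, 3, 21, 24, 23]
rank  pair      lcp
   1  s[13:],s[10:]  0  ''
   2  s[10:],s[11:]  1  'b'
   3  s[11:],s[19:]  1  'b'
   4  s[19:],s[14:]  1  'b'
   5  s[14:],s[12:]  0  ''
   6  s[12:],s[9:]  1  'c'
   7  s[9:],s[0:]  1  'c'
   8  s[0:],s[6:]  1  'c'
   9  s[6:],s[5:]  0  ''
  10  s[5:],s[16:]  1  'd'
  11  s[16:],s[17:]  1  'd'
  12  s[17:],s[1:]  1  'd'
  13  s[1:],s[20:]  1  'd'
  14  s[20:],s[26:]  0  ''
  15  s[26:],s[8:]  1  'e'
  16  s[8:],s[18:]  0  ''
  17  s[18:],s[4:]  1  'f'
  18  s[4:],s[22:]  1  'f'
  19  s[22:],s[7:]  0  ''
  20  s[7:],s[2:]  1  'g'
  21  s[2:],s[15:]  0  ''
  22  s[15:],s[25:]  1  'h'
  23  s[25:],s[3:]  1  'h'
  24  s[3:],s[21:]  2  'hf'
  25  s[21:],s[24:]  1  'h'
  26  s[24:],s[23:]  2  'hh'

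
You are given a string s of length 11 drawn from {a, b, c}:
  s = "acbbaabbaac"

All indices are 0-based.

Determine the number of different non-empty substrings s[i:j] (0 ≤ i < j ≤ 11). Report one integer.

51

sorted suffixes:
  #0 SA[0]=4  'aabbaac'
  #1 SA[1]=8  'aac'
  #2 SA[2]=5  'abbaac'
  #3 SA[3]=9  'ac'
  #4 SA[4]=0  'acbbaabbaac'
  #5 SA[5]=3  'baabbaac'
  #6 SA[6]=7  'baac'
  #7 SA[7]=2  'bbaabbaac'
  #8 SA[8]=6  'bbaac'
  #9 SA[9]=10  'c'
  #10 SA[10]=1  'cbbaabbaac'

SA = [4, 8, 5, 9, 0, 3, 7, 2, 6, 10, 1]
i: (SA[i-1],SA[i]) lcp shared
  1: (4,8) 2 'aa'
  2: (8,5) 1 'a'
  3: (5,9) 1 'a'
  4: (9,0) 2 'ac'
  5: (0,3) 0 ''
  6: (3,7) 3 'baa'
  7: (7,2) 1 'b'
  8: (2,6) 4 'bbaa'
  9: (6,10) 0 ''
  10: (10,1) 1 'c'

n(n+1)/2 = 11·12/2 = 66
Σ LCP = 0 + 2 + 1 + 1 + 2 + 0 + 3 + 1 + 4 + 0 + 1 = 15
distinct = 66 − 15 = 51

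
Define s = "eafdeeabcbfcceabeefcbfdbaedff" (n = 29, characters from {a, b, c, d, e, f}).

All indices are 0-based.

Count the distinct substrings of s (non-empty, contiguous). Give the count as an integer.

402

rank→(start, suffix):
  0 → (6, 'abcbfcceabeefcbfdbaedff')
  1 → (14, 'abeefcbfdbaedff')
  2 → (24, 'aedff')
  3 → (1, 'afdeeabcbfcceabeefcbfdbaedff')
  4 → (23, 'baedff')
  5 → (7, 'bcbfcceabeefcbfdbaedff')
  6 → (15, 'beefcbfdbaedff')
  7 → (9, 'bfcceabeefcbfdbaedff')
  8 → (20, 'bfdbaedff')
  9 → (8, 'cbfcceabeefcbfdbaedff')
  10 → (19, 'cbfdbaedff')
  11 → (11, 'cceabeefcbfdbaedff')
  12 → (12, 'ceabeefcbfdbaedff')
  13 → (22, 'dbaedff')
  14 → (3, 'deeabcbfcceabeefcbfdbaedff')
  15 → (26, 'dff')
  16 → (5, 'eabcbfcceabeefcbfdbaedff')
  17 → (13, 'eabeefcbfdbaedff')
  18 → (0, 'eafdeeabcbfcceabeefcbfdbaedff')
  19 → (25, 'edff')
  20 → (4, 'eeabcbfcceabeefcbfdbaedff')
  21 → (16, 'eefcbfdbaedff')
  22 → (17, 'efcbfdbaedff')
  23 → (28, 'f')
  24 → (18, 'fcbfdbaedff')
  25 → (10, 'fcceabeefcbfdbaedff')
  26 → (21, 'fdbaedff')
  27 → (2, 'fdeeabcbfcceabeefcbfdbaedff')
  28 → (27, 'ff')

SA = [6, 14, 24, 1, 23, 7, 15, 9, 20, 8, 19, 11, 12, 22, 3, 26, 5, 13, 0, 25, 4, 16, 17, 28, 18, 10, 21, 2, 27]
i: (SA[i-1],SA[i]) lcp shared
  1: (6,14) 2 'ab'
  2: (14,24) 1 'a'
  3: (24,1) 1 'a'
  4: (1,23) 0 ''
  5: (23,7) 1 'b'
  6: (7,15) 1 'b'
  7: (15,9) 1 'b'
  8: (9,20) 2 'bf'
  9: (20,8) 0 ''
  10: (8,19) 3 'cbf'
  11: (19,11) 1 'c'
  12: (11,12) 1 'c'
  13: (12,22) 0 ''
  14: (22,3) 1 'd'
  15: (3,26) 1 'd'
  16: (26,5) 0 ''
  17: (5,13) 3 'eab'
  18: (13,0) 2 'ea'
  19: (0,25) 1 'e'
  20: (25,4) 1 'e'
  21: (4,16) 2 'ee'
  22: (16,17) 1 'e'
  23: (17,28) 0 ''
  24: (28,18) 1 'f'
  25: (18,10) 2 'fc'
  26: (10,21) 1 'f'
  27: (21,2) 2 'fd'
  28: (2,27) 1 'f'

n(n+1)/2 = 29·30/2 = 435
Σ LCP = 0 + 2 + 1 + 1 + 0 + 1 + 1 + 1 + 2 + 0 + 3 + 1 + 1 + 0 + 1 + 1 + 0 + 3 + 2 + 1 + 1 + 2 + 1 + 0 + 1 + 2 + 1 + 2 + 1 = 33
distinct = 435 − 33 = 402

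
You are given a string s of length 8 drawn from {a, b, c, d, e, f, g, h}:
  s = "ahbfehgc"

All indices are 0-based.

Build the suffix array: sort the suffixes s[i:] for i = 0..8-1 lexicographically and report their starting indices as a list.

[0, 2, 7, 4, 3, 6, 1, 5]

sorted suffixes:
  #0 SA[0]=0  'ahbfehgc'
  #1 SA[1]=2  'bfehgc'
  #2 SA[2]=7  'c'
  #3 SA[3]=4  'ehgc'
  #4 SA[4]=3  'fehgc'
  #5 SA[5]=6  'gc'
  #6 SA[6]=1  'hbfehgc'
  #7 SA[7]=5  'hgc'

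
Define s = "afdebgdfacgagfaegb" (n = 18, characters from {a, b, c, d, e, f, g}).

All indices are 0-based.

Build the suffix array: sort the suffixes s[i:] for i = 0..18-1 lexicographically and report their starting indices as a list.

rank | idx | suffix
   0 |   8 | acgagfaegb
   1 |  14 | aegb
   2 |   0 | afdebgdfacgagfaegb
   3 |  11 | agfaegb
   4 |  17 | b
   5 |   4 | bgdfacgagfaegb
   6 |   9 | cgagfaegb
   7 |   2 | debgdfacgagfaegb
   8 |   6 | dfacgagfaegb
   9 |   3 | ebgdfacgagfaegb
  10 |  15 | egb
  11 |   7 | facgagfaegb
  12 |  13 | faegb
  13 |   1 | fdebgdfacgagfaegb
  14 |  10 | gagfaegb
  15 |  16 | gb
  16 |   5 | gdfacgagfaegb
  17 |  12 | gfaegb

[8, 14, 0, 11, 17, 4, 9, 2, 6, 3, 15, 7, 13, 1, 10, 16, 5, 12]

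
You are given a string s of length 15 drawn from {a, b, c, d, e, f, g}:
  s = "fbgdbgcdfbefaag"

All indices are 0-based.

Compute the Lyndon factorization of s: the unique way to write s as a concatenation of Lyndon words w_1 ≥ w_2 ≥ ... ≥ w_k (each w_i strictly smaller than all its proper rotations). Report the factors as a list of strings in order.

["f", "bgd", "bgcdf", "bef", "aag"]

emit factor 1: 'f' (i=0, period=1)
emit factor 2: 'bgd' (i=1, period=3)
emit factor 3: 'bgcdf' (i=4, period=5)
emit factor 4: 'bef' (i=9, period=3)
emit factor 5: 'aag' (i=12, period=3)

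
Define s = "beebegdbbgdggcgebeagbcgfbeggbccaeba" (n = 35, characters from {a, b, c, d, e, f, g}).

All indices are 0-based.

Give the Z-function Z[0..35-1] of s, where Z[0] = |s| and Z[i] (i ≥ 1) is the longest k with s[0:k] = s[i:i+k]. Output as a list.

[35, 0, 0, 2, 0, 0, 0, 1, 1, 0, 0, 0, 0, 0, 0, 0, 2, 0, 0, 0, 1, 0, 0, 0, 2, 0, 0, 0, 1, 0, 0, 0, 0, 1, 0]

Z[0]=35
i=1: fresh scan; Z[1]=0
i=2: fresh scan; Z[2]=0
i=3: fresh scan; Z[3]=2 extend→box=[3,5)
i=4: min(r-i=1, Z[1]=0)=0; Z[4]=0
i=5: fresh scan; Z[5]=0
i=6: fresh scan; Z[6]=0
i=7: fresh scan; Z[7]=1 extend→box=[7,8)
i=8: fresh scan; Z[8]=1 extend→box=[8,9)
i=9: fresh scan; Z[9]=0
i=10: fresh scan; Z[10]=0
i=11: fresh scan; Z[11]=0
i=12: fresh scan; Z[12]=0
i=13: fresh scan; Z[13]=0
i=14: fresh scan; Z[14]=0
i=15: fresh scan; Z[15]=0
i=16: fresh scan; Z[16]=2 extend→box=[16,18)
i=17: min(r-i=1, Z[1]=0)=0; Z[17]=0
i=18: fresh scan; Z[18]=0
i=19: fresh scan; Z[19]=0
i=20: fresh scan; Z[20]=1 extend→box=[20,21)
i=21: fresh scan; Z[21]=0
i=22: fresh scan; Z[22]=0
i=23: fresh scan; Z[23]=0
i=24: fresh scan; Z[24]=2 extend→box=[24,26)
i=25: min(r-i=1, Z[1]=0)=0; Z[25]=0
i=26: fresh scan; Z[26]=0
i=27: fresh scan; Z[27]=0
i=28: fresh scan; Z[28]=1 extend→box=[28,29)
i=29: fresh scan; Z[29]=0
i=30: fresh scan; Z[30]=0
i=31: fresh scan; Z[31]=0
i=32: fresh scan; Z[32]=0
i=33: fresh scan; Z[33]=1 extend→box=[33,34)
i=34: fresh scan; Z[34]=0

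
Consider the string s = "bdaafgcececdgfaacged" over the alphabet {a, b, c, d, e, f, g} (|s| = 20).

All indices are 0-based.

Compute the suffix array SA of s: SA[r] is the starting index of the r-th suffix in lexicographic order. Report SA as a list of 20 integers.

rank | idx | suffix
   0 |  14 | aacged
   1 |   2 | aafgcececdgfaacged
   2 |  15 | acged
   3 |   3 | afgcececdgfaacged
   4 |   0 | bdaafgcececdgfaacged
   5 |  10 | cdgfaacged
   6 |   8 | cecdgfaacged
   7 |   6 | cececdgfaacged
   8 |  16 | cged
   9 |  19 | d
  10 |   1 | daafgcececdgfaacged
  11 |  11 | dgfaacged
  12 |   9 | ecdgfaacged
  13 |   7 | ececdgfaacged
  14 |  18 | ed
  15 |  13 | faacged
  16 |   4 | fgcececdgfaacged
  17 |   5 | gcececdgfaacged
  18 |  17 | ged
  19 |  12 | gfaacged

[14, 2, 15, 3, 0, 10, 8, 6, 16, 19, 1, 11, 9, 7, 18, 13, 4, 5, 17, 12]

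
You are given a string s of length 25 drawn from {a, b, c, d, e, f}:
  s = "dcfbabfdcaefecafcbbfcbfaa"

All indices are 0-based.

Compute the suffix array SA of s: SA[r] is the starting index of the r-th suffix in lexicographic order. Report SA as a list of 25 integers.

[24, 23, 4, 9, 14, 3, 17, 21, 18, 5, 8, 13, 16, 20, 1, 7, 0, 12, 10, 22, 2, 15, 19, 6, 11]

sorted suffixes:
  #0 SA[0]=24  'a'
  #1 SA[1]=23  'aa'
  #2 SA[2]=4  'abfdcaefecafcbbfcbfaa'
  #3 SA[3]=9  'aefecafcbbfcbfaa'
  #4 SA[4]=14  'afcbbfcbfaa'
  #5 SA[5]=3  'babfdcaefecafcbbfcbfaa'
  #6 SA[6]=17  'bbfcbfaa'
  #7 SA[7]=21  'bfaa'
  #8 SA[8]=18  'bfcbfaa'
  #9 SA[9]=5  'bfdcaefecafcbbfcbfaa'
  #10 SA[10]=8  'caefecafcbbfcbfaa'
  #11 SA[11]=13  'cafcbbfcbfaa'
  #12 SA[12]=16  'cbbfcbfaa'
  #13 SA[13]=20  'cbfaa'
  #14 SA[14]=1  'cfbabfdcaefecafcbbfcbfaa'
  #15 SA[15]=7  'dcaefecafcbbfcbfaa'
  #16 SA[16]=0  'dcfbabfdcaefecafcbbfcbfaa'
  #17 SA[17]=12  'ecafcbbfcbfaa'
  #18 SA[18]=10  'efecafcbbfcbfaa'
  #19 SA[19]=22  'faa'
  #20 SA[20]=2  'fbabfdcaefecafcbbfcbfaa'
  #21 SA[21]=15  'fcbbfcbfaa'
  #22 SA[22]=19  'fcbfaa'
  #23 SA[23]=6  'fdcaefecafcbbfcbfaa'
  #24 SA[24]=11  'fecafcbbfcbfaa'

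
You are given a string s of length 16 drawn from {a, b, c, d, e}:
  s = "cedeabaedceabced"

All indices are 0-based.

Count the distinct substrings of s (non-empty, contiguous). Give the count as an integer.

rank | idx | suffix
   0 |   4 | abaedceabced
   1 |  11 | abced
   2 |   6 | aedceabced
   3 |   5 | baedceabced
   4 |  12 | bced
   5 |   9 | ceabced
   6 |  13 | ced
   7 |   0 | cedeabaedceabced
   8 |  15 | d
   9 |   8 | dceabced
  10 |   2 | deabaedceabced
  11 |   3 | eabaedceabced
  12 |  10 | eabced
  13 |  14 | ed
  14 |   7 | edceabced
  15 |   1 | edeabaedceabced

SA = [4, 11, 6, 5, 12, 9, 13, 0, 15, 8, 2, 3, 10, 14, 7, 1]
[i] adj suffixes → lcp
  [1] 4/11 → 2 ('ab')
  [2] 11/6 → 1 ('a')
  [3] 6/5 → 0 ('')
  [4] 5/12 → 1 ('b')
  [5] 12/9 → 0 ('')
  [6] 9/13 → 2 ('ce')
  [7] 13/0 → 3 ('ced')
  [8] 0/15 → 0 ('')
  [9] 15/8 → 1 ('d')
  [10] 8/2 → 1 ('d')
  [11] 2/3 → 0 ('')
  [12] 3/10 → 3 ('eab')
  [13] 10/14 → 1 ('e')
  [14] 14/7 → 2 ('ed')
  [15] 7/1 → 2 ('ed')

n(n+1)/2 = 16·17/2 = 136
Σ LCP = 0 + 2 + 1 + 0 + 1 + 0 + 2 + 3 + 0 + 1 + 1 + 0 + 3 + 1 + 2 + 2 = 19
distinct = 136 − 19 = 117

117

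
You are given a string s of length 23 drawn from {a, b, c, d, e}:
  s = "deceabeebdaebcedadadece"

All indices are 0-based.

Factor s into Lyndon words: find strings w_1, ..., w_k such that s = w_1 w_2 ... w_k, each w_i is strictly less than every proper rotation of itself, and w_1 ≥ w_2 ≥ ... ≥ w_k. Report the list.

emit factor 1: 'de' (i=0, period=2)
emit factor 2: 'ce' (i=2, period=2)
emit factor 3: 'abeebdaebcedadadece' (i=4, period=19)

["de", "ce", "abeebdaebcedadadece"]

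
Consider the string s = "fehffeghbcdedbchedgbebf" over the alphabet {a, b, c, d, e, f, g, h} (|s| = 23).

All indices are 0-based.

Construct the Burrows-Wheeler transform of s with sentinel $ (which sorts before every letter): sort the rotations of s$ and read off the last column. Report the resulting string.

fhdgebbecebdhffbf$hdegce

rank  rotation                  last
    0  $fehffeghbcdedbchedgbebf  f
    1  bcdedbchedgbebf$fehffegh  h
    2  bchedgbebf$fehffeghbcded  d
    3  bebf$fehffeghbcdedbchedg  g
    4  bf$fehffeghbcdedbchedgbe  e
    5  cdedbchedgbebf$fehffeghb  b
    6  chedgbebf$fehffeghbcdedb  b
    7  dbchedgbebf$fehffeghbcde  e
    8  dedbchedgbebf$fehffeghbc  c
    9  dgbebf$fehffeghbcdedbche  e
   10  ebf$fehffeghbcdedbchedgb  b
   11  edbchedgbebf$fehffeghbcd  d
   12  edgbebf$fehffeghbcdedbch  h
   13  eghbcdedbchedgbebf$fehff  f
   14  ehffeghbcdedbchedgbebf$f  f
   15  f$fehffeghbcdedbchedgbeb  b
   16  feghbcdedbchedgbebf$fehf  f
   17  fehffeghbcdedbchedgbebf$  $
   18  ffeghbcdedbchedgbebf$feh  h
   19  gbebf$fehffeghbcdedbched  d
   20  ghbcdedbchedgbebf$fehffe  e
   21  hbcdedbchedgbebf$fehffeg  g
   22  hedgbebf$fehffeghbcdedbc  c
   23  hffeghbcdedbchedgbebf$fe  e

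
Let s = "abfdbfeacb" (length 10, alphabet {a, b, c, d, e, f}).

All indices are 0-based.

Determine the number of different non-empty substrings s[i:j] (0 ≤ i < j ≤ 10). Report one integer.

50

rank→(start, suffix):
  0 → (0, 'abfdbfeacb')
  1 → (7, 'acb')
  2 → (9, 'b')
  3 → (1, 'bfdbfeacb')
  4 → (4, 'bfeacb')
  5 → (8, 'cb')
  6 → (3, 'dbfeacb')
  7 → (6, 'eacb')
  8 → (2, 'fdbfeacb')
  9 → (5, 'feacb')

SA = [0, 7, 9, 1, 4, 8, 3, 6, 2, 5]
rank  pair      lcp
   1  s[0:],s[7:]  1  'a'
   2  s[7:],s[9:]  0  ''
   3  s[9:],s[1:]  1  'b'
   4  s[1:],s[4:]  2  'bf'
   5  s[4:],s[8:]  0  ''
   6  s[8:],s[3:]  0  ''
   7  s[3:],s[6:]  0  ''
   8  s[6:],s[2:]  0  ''
   9  s[2:],s[5:]  1  'f'

n(n+1)/2 = 10·11/2 = 55
Σ LCP = 0 + 1 + 0 + 1 + 2 + 0 + 0 + 0 + 0 + 1 = 5
distinct = 55 − 5 = 50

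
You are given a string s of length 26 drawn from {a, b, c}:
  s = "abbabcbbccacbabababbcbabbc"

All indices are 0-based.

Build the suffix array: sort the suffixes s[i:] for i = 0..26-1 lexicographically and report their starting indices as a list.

rank→(start, suffix):
  0 → (13, 'abababbcbabbc')
  1 → (15, 'ababbcbabbc')
  2 → (0, 'abbabcbbccacbabababbcbabbc')
  3 → (22, 'abbc')
  4 → (17, 'abbcbabbc')
  5 → (3, 'abcbbccacbabababbcbabbc')
  6 → (10, 'acbabababbcbabbc')
  7 → (12, 'babababbcbabbc')
  8 → (14, 'bababbcbabbc')
  9 → (21, 'babbc')
  10 → (16, 'babbcbabbc')
  11 → (2, 'babcbbccacbabababbcbabbc')
  12 → (1, 'bbabcbbccacbabababbcbabbc')
  13 → (23, 'bbc')
  14 → (18, 'bbcbabbc')
  15 → (6, 'bbccacbabababbcbabbc')
  16 → (24, 'bc')
  17 → (19, 'bcbabbc')
  18 → (4, 'bcbbccacbabababbcbabbc')
  19 → (7, 'bccacbabababbcbabbc')
  20 → (25, 'c')
  21 → (9, 'cacbabababbcbabbc')
  22 → (11, 'cbabababbcbabbc')
  23 → (20, 'cbabbc')
  24 → (5, 'cbbccacbabababbcbabbc')
  25 → (8, 'ccacbabababbcbabbc')

[13, 15, 0, 22, 17, 3, 10, 12, 14, 21, 16, 2, 1, 23, 18, 6, 24, 19, 4, 7, 25, 9, 11, 20, 5, 8]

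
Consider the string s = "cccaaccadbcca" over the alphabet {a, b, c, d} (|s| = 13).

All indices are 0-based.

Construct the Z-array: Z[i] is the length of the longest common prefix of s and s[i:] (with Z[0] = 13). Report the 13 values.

Z[0]=13
i=1: fresh scan; Z[1]=2 scan→box=[1,3)
i=2: min(r-i=1, Z[1]=2)=1; Z[2]=1
i=3: fresh scan; Z[3]=0
i=4: fresh scan; Z[4]=0
i=5: fresh scan; Z[5]=2 scan→box=[5,7)
i=6: min(r-i=1, Z[1]=2)=1; Z[6]=1
i=7: fresh scan; Z[7]=0
i=8: fresh scan; Z[8]=0
i=9: fresh scan; Z[9]=0
i=10: fresh scan; Z[10]=2 scan→box=[10,12)
i=11: min(r-i=1, Z[1]=2)=1; Z[11]=1
i=12: fresh scan; Z[12]=0

[13, 2, 1, 0, 0, 2, 1, 0, 0, 0, 2, 1, 0]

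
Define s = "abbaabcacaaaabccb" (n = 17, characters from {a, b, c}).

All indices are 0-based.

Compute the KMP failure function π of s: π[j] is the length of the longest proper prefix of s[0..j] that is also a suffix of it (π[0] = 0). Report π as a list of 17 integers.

π[0] = 0
j=1 s[j]='b': π[1]=0 (border '')
j=2 s[j]='b': π[2]=0 (border '')
j=3 s[j]='a': π[3]=1 (border 'a')
j=4 s[j]='a': k: 1→0; π[4]=1 (border 'a')
j=5 s[j]='b': π[5]=2 (border 'ab')
j=6 s[j]='c': k: 2→0; π[6]=0 (border '')
j=7 s[j]='a': π[7]=1 (border 'a')
j=8 s[j]='c': k: 1→0; π[8]=0 (border '')
j=9 s[j]='a': π[9]=1 (border 'a')
j=10 s[j]='a': k: 1→0; π[10]=1 (border 'a')
j=11 s[j]='a': k: 1→0; π[11]=1 (border 'a')
j=12 s[j]='a': k: 1→0; π[12]=1 (border 'a')
j=13 s[j]='b': π[13]=2 (border 'ab')
j=14 s[j]='c': k: 2→0; π[14]=0 (border '')
j=15 s[j]='c': π[15]=0 (border '')
j=16 s[j]='b': π[16]=0 (border '')

[0, 0, 0, 1, 1, 2, 0, 1, 0, 1, 1, 1, 1, 2, 0, 0, 0]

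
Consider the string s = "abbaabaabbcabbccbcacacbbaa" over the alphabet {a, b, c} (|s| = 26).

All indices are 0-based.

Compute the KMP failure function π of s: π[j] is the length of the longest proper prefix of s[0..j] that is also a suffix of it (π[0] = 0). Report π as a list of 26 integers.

π[0] = 0
j=1 s[j]='b': π[1]=0 (border '')
j=2 s[j]='b': π[2]=0 (border '')
j=3 s[j]='a': π[3]=1 (border 'a')
j=4 s[j]='a': k: 1→0; π[4]=1 (border 'a')
j=5 s[j]='b': π[5]=2 (border 'ab')
j=6 s[j]='a': k: 2→0; π[6]=1 (border 'a')
j=7 s[j]='a': k: 1→0; π[7]=1 (border 'a')
j=8 s[j]='b': π[8]=2 (border 'ab')
j=9 s[j]='b': π[9]=3 (border 'abb')
j=10 s[j]='c': k: 3→0; π[10]=0 (border '')
j=11 s[j]='a': π[11]=1 (border 'a')
j=12 s[j]='b': π[12]=2 (border 'ab')
j=13 s[j]='b': π[13]=3 (border 'abb')
j=14 s[j]='c': k: 3→0; π[14]=0 (border '')
j=15 s[j]='c': π[15]=0 (border '')
j=16 s[j]='b': π[16]=0 (border '')
j=17 s[j]='c': π[17]=0 (border '')
j=18 s[j]='a': π[18]=1 (border 'a')
j=19 s[j]='c': k: 1→0; π[19]=0 (border '')
j=20 s[j]='a': π[20]=1 (border 'a')
j=21 s[j]='c': k: 1→0; π[21]=0 (border '')
j=22 s[j]='b': π[22]=0 (border '')
j=23 s[j]='b': π[23]=0 (border '')
j=24 s[j]='a': π[24]=1 (border 'a')
j=25 s[j]='a': k: 1→0; π[25]=1 (border 'a')

[0, 0, 0, 1, 1, 2, 1, 1, 2, 3, 0, 1, 2, 3, 0, 0, 0, 0, 1, 0, 1, 0, 0, 0, 1, 1]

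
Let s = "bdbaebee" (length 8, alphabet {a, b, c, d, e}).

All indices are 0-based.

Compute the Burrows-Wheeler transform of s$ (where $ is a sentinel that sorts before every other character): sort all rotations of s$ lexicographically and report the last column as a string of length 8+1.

ebd$ebeab

rank  rotation   last
    0  $bdbaebee  e
    1  aebee$bdb  b
    2  baebee$bd  d
    3  bdbaebee$  $
    4  bee$bdbae  e
    5  dbaebee$b  b
    6  e$bdbaebe  e
    7  ebee$bdba  a
    8  ee$bdbaeb  b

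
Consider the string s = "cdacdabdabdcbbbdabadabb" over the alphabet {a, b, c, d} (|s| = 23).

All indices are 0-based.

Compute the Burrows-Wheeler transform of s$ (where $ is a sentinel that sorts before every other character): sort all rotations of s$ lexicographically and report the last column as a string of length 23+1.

bdddddbbaacbbaada$bacbcb

rank  rotation                  last
    0  $cdacdabdabdcbbbdabadabb  b
    1  abadabb$cdacdabdabdcbbbd  d
    2  abb$cdacdabdabdcbbbdabad  d
    3  abdabdcbbbdabadabb$cdacd  d
    4  abdcbbbdabadabb$cdacdabd  d
    5  acdabdabdcbbbdabadabb$cd  d
    6  adabb$cdacdabdabdcbbbdab  b
    7  b$cdacdabdabdcbbbdabadab  b
    8  badabb$cdacdabdabdcbbbda  a
    9  bb$cdacdabdabdcbbbdabada  a
   10  bbbdabadabb$cdacdabdabdc  c
   11  bbdabadabb$cdacdabdabdcb  b
   12  bdabadabb$cdacdabdabdcbb  b
   13  bdabdcbbbdabadabb$cdacda  a
   14  bdcbbbdabadabb$cdacdabda  a
   15  cbbbdabadabb$cdacdabdabd  d
   16  cdabdabdcbbbdabadabb$cda  a
   17  cdacdabdabdcbbbdabadabb$  $
   18  dabadabb$cdacdabdabdcbbb  b
   19  dabb$cdacdabdabdcbbbdaba  a
   20  dabdabdcbbbdabadabb$cdac  c
   21  dabdcbbbdabadabb$cdacdab  b
   22  dacdabdabdcbbbdabadabb$c  c
   23  dcbbbdabadabb$cdacdabdab  b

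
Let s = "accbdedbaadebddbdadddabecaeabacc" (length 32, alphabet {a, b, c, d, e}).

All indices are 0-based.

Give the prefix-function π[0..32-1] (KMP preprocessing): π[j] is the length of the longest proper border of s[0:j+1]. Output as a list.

[0, 0, 0, 0, 0, 0, 0, 0, 1, 1, 0, 0, 0, 0, 0, 0, 0, 1, 0, 0, 0, 1, 0, 0, 0, 1, 0, 1, 0, 1, 2, 3]

π[0] = 0
j=1 s[j]='c': π[1]=0 (border '')
j=2 s[j]='c': π[2]=0 (border '')
j=3 s[j]='b': π[3]=0 (border '')
j=4 s[j]='d': π[4]=0 (border '')
j=5 s[j]='e': π[5]=0 (border '')
j=6 s[j]='d': π[6]=0 (border '')
j=7 s[j]='b': π[7]=0 (border '')
j=8 s[j]='a': π[8]=1 (border 'a')
j=9 s[j]='a': k: 1→0; π[9]=1 (border 'a')
j=10 s[j]='d': k: 1→0; π[10]=0 (border '')
j=11 s[j]='e': π[11]=0 (border '')
j=12 s[j]='b': π[12]=0 (border '')
j=13 s[j]='d': π[13]=0 (border '')
j=14 s[j]='d': π[14]=0 (border '')
j=15 s[j]='b': π[15]=0 (border '')
j=16 s[j]='d': π[16]=0 (border '')
j=17 s[j]='a': π[17]=1 (border 'a')
j=18 s[j]='d': k: 1→0; π[18]=0 (border '')
j=19 s[j]='d': π[19]=0 (border '')
j=20 s[j]='d': π[20]=0 (border '')
j=21 s[j]='a': π[21]=1 (border 'a')
j=22 s[j]='b': k: 1→0; π[22]=0 (border '')
j=23 s[j]='e': π[23]=0 (border '')
j=24 s[j]='c': π[24]=0 (border '')
j=25 s[j]='a': π[25]=1 (border 'a')
j=26 s[j]='e': k: 1→0; π[26]=0 (border '')
j=27 s[j]='a': π[27]=1 (border 'a')
j=28 s[j]='b': k: 1→0; π[28]=0 (border '')
j=29 s[j]='a': π[29]=1 (border 'a')
j=30 s[j]='c': π[30]=2 (border 'ac')
j=31 s[j]='c': π[31]=3 (border 'acc')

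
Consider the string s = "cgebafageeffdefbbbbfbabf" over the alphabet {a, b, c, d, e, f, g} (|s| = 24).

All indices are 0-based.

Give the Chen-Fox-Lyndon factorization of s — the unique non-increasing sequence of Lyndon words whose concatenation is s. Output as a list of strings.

["cge", "b", "afageeffdefbbbbfb", "abf"]

emit factor 1: 'cge' (i=0, period=3)
emit factor 2: 'b' (i=3, period=1)
emit factor 3: 'afageeffdefbbbbfb' (i=4, period=17)
emit factor 4: 'abf' (i=21, period=3)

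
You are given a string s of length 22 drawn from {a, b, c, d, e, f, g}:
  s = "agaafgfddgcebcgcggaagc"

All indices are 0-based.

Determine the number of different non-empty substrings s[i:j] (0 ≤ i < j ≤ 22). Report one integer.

231

rank | idx | suffix
   0 |   2 | aafgfddgcebcgcggaagc
   1 |  18 | aagc
   2 |   3 | afgfddgcebcgcggaagc
   3 |   0 | agaafgfddgcebcgcggaagc
   4 |  19 | agc
   5 |  12 | bcgcggaagc
   6 |  21 | c
   7 |  10 | cebcgcggaagc
   8 |  13 | cgcggaagc
   9 |  15 | cggaagc
  10 |   7 | ddgcebcgcggaagc
  11 |   8 | dgcebcgcggaagc
  12 |  11 | ebcgcggaagc
  13 |   6 | fddgcebcgcggaagc
  14 |   4 | fgfddgcebcgcggaagc
  15 |   1 | gaafgfddgcebcgcggaagc
  16 |  17 | gaagc
  17 |  20 | gc
  18 |   9 | gcebcgcggaagc
  19 |  14 | gcggaagc
  20 |   5 | gfddgcebcgcggaagc
  21 |  16 | ggaagc

SA = [2, 18, 3, 0, 19, 12, 21, 10, 13, 15, 7, 8, 11, 6, 4, 1, 17, 20, 9, 14, 5, 16]
[i] adj suffixes → lcp
  [1] 2/18 → 2 ('aa')
  [2] 18/3 → 1 ('a')
  [3] 3/0 → 1 ('a')
  [4] 0/19 → 2 ('ag')
  [5] 19/12 → 0 ('')
  [6] 12/21 → 0 ('')
  [7] 21/10 → 1 ('c')
  [8] 10/13 → 1 ('c')
  [9] 13/15 → 2 ('cg')
  [10] 15/7 → 0 ('')
  [11] 7/8 → 1 ('d')
  [12] 8/11 → 0 ('')
  [13] 11/6 → 0 ('')
  [14] 6/4 → 1 ('f')
  [15] 4/1 → 0 ('')
  [16] 1/17 → 3 ('gaa')
  [17] 17/20 → 1 ('g')
  [18] 20/9 → 2 ('gc')
  [19] 9/14 → 2 ('gc')
  [20] 14/5 → 1 ('g')
  [21] 5/16 → 1 ('g')

n(n+1)/2 = 22·23/2 = 253
Σ LCP = 0 + 2 + 1 + 1 + 2 + 0 + 0 + 1 + 1 + 2 + 0 + 1 + 0 + 0 + 1 + 0 + 3 + 1 + 2 + 2 + 1 + 1 = 22
distinct = 253 − 22 = 231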